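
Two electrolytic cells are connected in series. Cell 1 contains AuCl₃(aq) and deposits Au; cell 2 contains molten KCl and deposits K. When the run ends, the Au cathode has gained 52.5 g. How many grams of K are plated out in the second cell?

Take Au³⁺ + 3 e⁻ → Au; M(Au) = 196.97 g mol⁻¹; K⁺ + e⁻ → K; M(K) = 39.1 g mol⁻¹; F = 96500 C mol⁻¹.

n(Au) = 52.5 / 196.97 = 0.2665 mol.
Since Au³⁺ + 3 e⁻ → Au, n(e⁻) passed = 3 × 0.2665 = 0.7996 mol.
Cells in series carry the same charge, so the same 0.7996 mol of electrons passes through cell 2.
K⁺ + e⁻ → K, so n(K) = 0.7996 / 1 = 0.7996 mol.
m(K) = 0.7996 × 39.1 = 31.3 g.

31.3 g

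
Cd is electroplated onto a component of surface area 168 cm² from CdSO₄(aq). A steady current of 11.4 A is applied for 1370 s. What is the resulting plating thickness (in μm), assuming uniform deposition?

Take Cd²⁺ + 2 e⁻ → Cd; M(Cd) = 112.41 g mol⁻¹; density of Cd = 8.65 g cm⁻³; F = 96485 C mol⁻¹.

Q = I·t = 11.40 × 1370.0 = 15620 C; n(e⁻) = 0.1619 mol.
n(Cd) = n(e⁻)/2 = 0.08093 mol, so m = 0.08093 × 112.41 = 9.098 g.
Volume = m/ρ = 9.098 / 8.65 = 1.052 cm³.
Thickness = V/A = 1.052 / 168 = 0.00626 cm = 62.6 μm.

62.6 μm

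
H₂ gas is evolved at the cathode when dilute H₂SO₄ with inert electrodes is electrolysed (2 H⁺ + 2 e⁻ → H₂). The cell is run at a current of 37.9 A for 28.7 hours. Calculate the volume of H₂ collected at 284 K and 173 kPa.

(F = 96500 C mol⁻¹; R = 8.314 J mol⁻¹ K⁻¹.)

Q = I·t = 37.90 A × 103320 s = 3916000 C.
n(e⁻) = Q/F = 3916000 / 96500 = 40.58 mol.
2 electrons are transferred per H₂ molecule, so n(H₂) = 40.58 / 2 = 20.29 mol.
V = nRT/P = (20.29 × 8.314 × 284) / (173 × 10³ Pa) = 0.277 m³ = 277 L.

277 L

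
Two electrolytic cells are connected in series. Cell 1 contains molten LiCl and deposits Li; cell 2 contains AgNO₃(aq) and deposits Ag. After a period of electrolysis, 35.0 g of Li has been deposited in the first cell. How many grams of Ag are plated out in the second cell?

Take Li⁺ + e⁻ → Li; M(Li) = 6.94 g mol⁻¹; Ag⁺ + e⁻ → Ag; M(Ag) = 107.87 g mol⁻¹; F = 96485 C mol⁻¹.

544 g

n(Li) = 35.0 / 6.94 = 5.043 mol.
Since Li⁺ + e⁻ → Li, n(e⁻) passed = 1 × 5.043 = 5.043 mol.
Cells in series carry the same charge, so the same 5.043 mol of electrons passes through cell 2.
Ag⁺ + e⁻ → Ag, so n(Ag) = 5.043 / 1 = 5.043 mol.
m(Ag) = 5.043 × 107.87 = 544 g.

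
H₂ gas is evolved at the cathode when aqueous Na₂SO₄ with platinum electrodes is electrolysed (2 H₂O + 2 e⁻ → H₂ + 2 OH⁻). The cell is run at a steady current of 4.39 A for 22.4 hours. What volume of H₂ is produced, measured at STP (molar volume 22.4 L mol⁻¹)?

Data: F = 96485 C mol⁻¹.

41.1 L

Q = I·t = 4.390 A × 80640 s = 354000 C.
n(e⁻) = Q/F = 354000 / 96485 = 3.669 mol.
2 electrons are transferred per H₂ molecule, so n(H₂) = 3.669 / 2 = 1.835 mol.
V = n × V_m = 1.835 × 22.4 = 41.1 L.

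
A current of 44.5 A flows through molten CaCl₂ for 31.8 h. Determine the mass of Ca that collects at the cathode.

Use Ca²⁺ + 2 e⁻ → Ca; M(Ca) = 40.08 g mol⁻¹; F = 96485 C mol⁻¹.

Q = I·t = 44.50 A × 114480 s = 5094000 C.
n(e⁻) = Q/F = 5094000 / 96485 = 52.80 mol.
Ca²⁺ + 2 e⁻ → Ca, so n(Ca) = n(e⁻)/2 = 26.40 mol.
m = n·M = 26.40 × 40.08 = 1060 g.

1060 g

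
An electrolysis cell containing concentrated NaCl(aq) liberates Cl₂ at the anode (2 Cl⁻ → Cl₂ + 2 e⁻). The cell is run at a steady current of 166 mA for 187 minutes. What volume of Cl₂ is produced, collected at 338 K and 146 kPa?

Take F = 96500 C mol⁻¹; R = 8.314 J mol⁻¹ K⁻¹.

Q = I·t = 0.1660 A × 11220 s = 1863 C.
n(e⁻) = Q/F = 1863 / 96500 = 0.01930 mol.
2 electrons are transferred per Cl₂ molecule, so n(Cl₂) = 0.01930 / 2 = 0.009650 mol.
V = nRT/P = (0.009650 × 8.314 × 338) / (146 × 10³ Pa) = 1.86 × 10⁻⁴ m³ = 0.186 L.

0.186 L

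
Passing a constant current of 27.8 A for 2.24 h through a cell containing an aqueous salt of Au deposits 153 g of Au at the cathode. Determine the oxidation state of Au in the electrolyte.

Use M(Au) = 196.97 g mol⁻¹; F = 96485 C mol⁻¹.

+3

Q = I·t = 27.80 A × 8064.0 s = 224200 C, so n(e⁻) = 224200/96485 = 2.323 mol.
n(Au) deposited = 153 / 196.97 = 0.7768 mol.
Electrons per atom = n(e⁻)/n(Au) = 2.323 / 0.7768 = 2.99 ≈ 3, so the ion is Au³⁺.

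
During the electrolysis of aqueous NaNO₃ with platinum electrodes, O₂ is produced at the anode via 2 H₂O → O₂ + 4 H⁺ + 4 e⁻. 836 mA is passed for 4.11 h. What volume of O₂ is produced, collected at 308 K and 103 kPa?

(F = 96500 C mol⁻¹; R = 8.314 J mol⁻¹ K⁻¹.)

0.797 L

Q = I·t = 0.8360 A × 14796 s = 12370 C.
n(e⁻) = Q/F = 12370 / 96500 = 0.1282 mol.
4 electrons are transferred per O₂ molecule, so n(O₂) = 0.1282 / 4 = 0.03205 mol.
V = nRT/P = (0.03205 × 8.314 × 308) / (103 × 10³ Pa) = 7.97 × 10⁻⁴ m³ = 0.797 L.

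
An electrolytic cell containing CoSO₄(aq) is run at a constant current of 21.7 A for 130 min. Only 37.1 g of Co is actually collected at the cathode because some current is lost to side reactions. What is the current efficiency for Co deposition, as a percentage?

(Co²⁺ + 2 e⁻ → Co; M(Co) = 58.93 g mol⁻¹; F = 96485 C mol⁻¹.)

71.8 %

Q = I·t = 21.70 × 7800.0 = 169300 C; n(e⁻) = 169300/96485 = 1.754 mol.
Theoretical n(Co) = n(e⁻)/2 = 0.8771 mol, i.e. m_theo = 0.8771 × 58.93 = 51.69 g.
Efficiency = m_actual / m_theo = 37.1 / 51.69 = 71.8 %.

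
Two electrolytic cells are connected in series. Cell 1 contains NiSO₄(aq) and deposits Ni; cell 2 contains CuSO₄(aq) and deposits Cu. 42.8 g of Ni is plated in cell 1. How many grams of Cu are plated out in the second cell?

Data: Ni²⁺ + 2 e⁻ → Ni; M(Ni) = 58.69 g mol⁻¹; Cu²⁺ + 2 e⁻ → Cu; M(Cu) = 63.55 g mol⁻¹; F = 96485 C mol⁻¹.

46.3 g

n(Ni) = 42.8 / 58.69 = 0.7293 mol.
Since Ni²⁺ + 2 e⁻ → Ni, n(e⁻) passed = 2 × 0.7293 = 1.459 mol.
Cells in series carry the same charge, so the same 1.459 mol of electrons passes through cell 2.
Cu²⁺ + 2 e⁻ → Cu, so n(Cu) = 1.459 / 2 = 0.7293 mol.
m(Cu) = 0.7293 × 63.55 = 46.3 g.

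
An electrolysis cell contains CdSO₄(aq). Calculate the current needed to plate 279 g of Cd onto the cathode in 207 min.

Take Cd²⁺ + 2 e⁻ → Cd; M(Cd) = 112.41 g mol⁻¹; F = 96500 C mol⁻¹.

n(Cd) = 279 / 112.41 = 2.482 mol.
n(e⁻) = 2 × 2.482 = 4.964 mol.
Q = n(e⁻)·F = 4.964 × 96500 = 479000 C.
I = Q/t = 479000 / 12420 s = 38.6 A.

38.6 A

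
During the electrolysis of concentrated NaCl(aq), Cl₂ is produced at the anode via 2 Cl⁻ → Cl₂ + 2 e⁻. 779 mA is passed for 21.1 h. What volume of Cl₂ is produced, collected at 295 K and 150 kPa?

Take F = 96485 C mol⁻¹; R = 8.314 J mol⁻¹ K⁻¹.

Q = I·t = 0.7790 A × 75960 s = 59170 C.
n(e⁻) = Q/F = 59170 / 96485 = 0.6133 mol.
2 electrons are transferred per Cl₂ molecule, so n(Cl₂) = 0.6133 / 2 = 0.3066 mol.
V = nRT/P = (0.3066 × 8.314 × 295) / (150 × 10³ Pa) = 0.00501 m³ = 5.01 L.

5.01 L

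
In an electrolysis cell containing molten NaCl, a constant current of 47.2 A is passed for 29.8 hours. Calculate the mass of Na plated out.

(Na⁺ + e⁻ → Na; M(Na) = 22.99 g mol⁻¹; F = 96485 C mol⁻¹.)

1210 g

Q = I·t = 47.20 A × 107280 s = 5064000 C.
n(e⁻) = Q/F = 5064000 / 96485 = 52.48 mol.
Na⁺ + e⁻ → Na, so n(Na) = n(e⁻)/1 = 52.48 mol.
m = n·M = 52.48 × 22.99 = 1210 g.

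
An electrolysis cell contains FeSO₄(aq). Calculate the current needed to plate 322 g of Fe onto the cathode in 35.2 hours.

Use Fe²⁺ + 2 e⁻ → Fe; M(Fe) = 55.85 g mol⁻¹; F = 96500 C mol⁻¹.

8.78 A

n(Fe) = 322 / 55.85 = 5.765 mol.
n(e⁻) = 2 × 5.765 = 11.53 mol.
Q = n(e⁻)·F = 11.53 × 96500 = 1113000 C.
I = Q/t = 1113000 / 126720 s = 8.78 A.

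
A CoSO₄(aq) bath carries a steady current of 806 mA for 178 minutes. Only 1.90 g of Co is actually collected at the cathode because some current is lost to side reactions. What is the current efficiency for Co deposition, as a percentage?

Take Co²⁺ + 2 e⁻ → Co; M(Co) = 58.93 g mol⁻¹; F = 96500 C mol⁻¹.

Q = I·t = 0.8060 × 10680 = 8608 C; n(e⁻) = 8608/96500 = 0.08920 mol.
Theoretical n(Co) = n(e⁻)/2 = 0.04460 mol, i.e. m_theo = 0.04460 × 58.93 = 2.628 g.
Efficiency = m_actual / m_theo = 1.90 / 2.628 = 72.3 %.

72.3 %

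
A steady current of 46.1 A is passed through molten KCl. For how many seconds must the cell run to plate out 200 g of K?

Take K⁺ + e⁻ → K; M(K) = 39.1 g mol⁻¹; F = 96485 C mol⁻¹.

n(K) = m/M = 200 / 39.1 = 5.115 mol.
Each K atom requires 1 electron, so n(e⁻) = 1 × 5.115 = 5.115 mol.
Q = n(e⁻)·F = 5.115 × 96485 = 493500 C.
t = Q/I = 493500 / 46.10 A = 10710 s.

10700 s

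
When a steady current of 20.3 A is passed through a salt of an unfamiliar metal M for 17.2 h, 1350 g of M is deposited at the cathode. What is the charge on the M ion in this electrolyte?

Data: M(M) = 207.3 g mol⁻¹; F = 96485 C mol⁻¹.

+2

Q = I·t = 20.30 A × 61920 s = 1257000 C, so n(e⁻) = 1257000/96485 = 13.03 mol.
n(M) deposited = 1350 / 207.3 = 6.512 mol.
Electrons per atom = n(e⁻)/n(M) = 13.03 / 6.512 = 2.00 ≈ 2, so the ion is M²⁺.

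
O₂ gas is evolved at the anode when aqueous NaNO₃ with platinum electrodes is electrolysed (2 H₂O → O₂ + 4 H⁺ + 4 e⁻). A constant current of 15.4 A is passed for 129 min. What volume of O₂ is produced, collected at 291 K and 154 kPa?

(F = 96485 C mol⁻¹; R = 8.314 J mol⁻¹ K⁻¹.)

4.85 L

Q = I·t = 15.40 A × 7740.0 s = 119200 C.
n(e⁻) = Q/F = 119200 / 96485 = 1.235 mol.
4 electrons are transferred per O₂ molecule, so n(O₂) = 1.235 / 4 = 0.3088 mol.
V = nRT/P = (0.3088 × 8.314 × 291) / (154 × 10³ Pa) = 0.00485 m³ = 4.85 L.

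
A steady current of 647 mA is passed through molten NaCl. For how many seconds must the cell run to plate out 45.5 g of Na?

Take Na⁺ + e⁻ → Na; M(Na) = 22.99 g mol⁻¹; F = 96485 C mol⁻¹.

2.95 × 10⁵ s

n(Na) = m/M = 45.5 / 22.99 = 1.979 mol.
Each Na atom requires 1 electron, so n(e⁻) = 1 × 1.979 = 1.979 mol.
Q = n(e⁻)·F = 1.979 × 96485 = 191000 C.
t = Q/I = 191000 / 0.6470 A = 295100 s.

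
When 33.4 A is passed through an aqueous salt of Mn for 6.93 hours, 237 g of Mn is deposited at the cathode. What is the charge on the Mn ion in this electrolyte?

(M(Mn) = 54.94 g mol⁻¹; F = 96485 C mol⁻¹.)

+2

Q = I·t = 33.40 A × 24948 s = 833300 C, so n(e⁻) = 833300/96485 = 8.636 mol.
n(Mn) deposited = 237 / 54.94 = 4.314 mol.
Electrons per atom = n(e⁻)/n(Mn) = 8.636 / 4.314 = 2.00 ≈ 2, so the ion is Mn²⁺.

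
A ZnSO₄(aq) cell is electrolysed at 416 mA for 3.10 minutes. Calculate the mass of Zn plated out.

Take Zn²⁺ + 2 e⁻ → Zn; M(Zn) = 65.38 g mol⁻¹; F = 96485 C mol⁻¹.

Q = I·t = 0.4160 A × 186.00 s = 77.38 C.
n(e⁻) = Q/F = 77.38 / 96485 = 0.0008019 mol.
Zn²⁺ + 2 e⁻ → Zn, so n(Zn) = n(e⁻)/2 = 0.0004010 mol.
m = n·M = 0.0004010 × 65.38 = 0.0262 g.

0.0262 g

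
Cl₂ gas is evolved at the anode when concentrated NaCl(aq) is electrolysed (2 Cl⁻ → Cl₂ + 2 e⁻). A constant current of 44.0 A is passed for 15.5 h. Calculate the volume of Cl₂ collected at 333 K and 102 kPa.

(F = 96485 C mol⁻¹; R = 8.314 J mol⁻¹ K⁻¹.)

Q = I·t = 44.00 A × 55800 s = 2455000 C.
n(e⁻) = Q/F = 2455000 / 96485 = 25.45 mol.
2 electrons are transferred per Cl₂ molecule, so n(Cl₂) = 25.45 / 2 = 12.72 mol.
V = nRT/P = (12.72 × 8.314 × 333) / (102 × 10³ Pa) = 0.345 m³ = 345 L.

345 L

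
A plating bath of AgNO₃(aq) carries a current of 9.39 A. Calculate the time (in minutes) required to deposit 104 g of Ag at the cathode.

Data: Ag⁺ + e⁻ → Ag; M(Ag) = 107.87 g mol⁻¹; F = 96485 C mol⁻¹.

n(Ag) = m/M = 104 / 107.87 = 0.9641 mol.
Each Ag atom requires 1 electron, so n(e⁻) = 1 × 0.9641 = 0.9641 mol.
Q = n(e⁻)·F = 0.9641 × 96485 = 93020 C.
t = Q/I = 93020 / 9.390 A = 9907 s = 165 min.

165 min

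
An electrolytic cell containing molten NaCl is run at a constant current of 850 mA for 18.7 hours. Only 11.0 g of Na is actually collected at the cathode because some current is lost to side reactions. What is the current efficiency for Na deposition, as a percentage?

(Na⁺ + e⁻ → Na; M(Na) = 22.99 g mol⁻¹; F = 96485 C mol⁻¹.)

80.7 %

Q = I·t = 0.8500 × 67320 = 57220 C; n(e⁻) = 57220/96485 = 0.5931 mol.
Theoretical n(Na) = n(e⁻)/1 = 0.5931 mol, i.e. m_theo = 0.5931 × 22.99 = 13.63 g.
Efficiency = m_actual / m_theo = 11.0 / 13.63 = 80.7 %.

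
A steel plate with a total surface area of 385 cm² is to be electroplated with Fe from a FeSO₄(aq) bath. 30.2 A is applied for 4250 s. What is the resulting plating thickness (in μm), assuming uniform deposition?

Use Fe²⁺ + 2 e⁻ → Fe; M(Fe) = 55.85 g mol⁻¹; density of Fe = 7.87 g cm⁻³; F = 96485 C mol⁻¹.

Q = I·t = 30.20 × 4250.0 = 128400 C; n(e⁻) = 1.330 mol.
n(Fe) = n(e⁻)/2 = 0.6651 mol, so m = 0.6651 × 55.85 = 37.15 g.
Volume = m/ρ = 37.15 / 7.87 = 4.720 cm³.
Thickness = V/A = 4.720 / 385 = 0.0123 cm = 123 μm.

123 μm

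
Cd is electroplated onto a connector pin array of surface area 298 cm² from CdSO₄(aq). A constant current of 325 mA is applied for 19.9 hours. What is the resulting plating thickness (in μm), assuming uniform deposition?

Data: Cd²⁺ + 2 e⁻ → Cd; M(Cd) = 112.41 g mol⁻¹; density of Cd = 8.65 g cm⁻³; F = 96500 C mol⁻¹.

Q = I·t = 0.3250 × 71640 = 23280 C; n(e⁻) = 0.2413 mol.
n(Cd) = n(e⁻)/2 = 0.1206 mol, so m = 0.1206 × 112.41 = 13.56 g.
Volume = m/ρ = 13.56 / 8.65 = 1.568 cm³.
Thickness = V/A = 1.568 / 298 = 0.00526 cm = 52.6 μm.

52.6 μm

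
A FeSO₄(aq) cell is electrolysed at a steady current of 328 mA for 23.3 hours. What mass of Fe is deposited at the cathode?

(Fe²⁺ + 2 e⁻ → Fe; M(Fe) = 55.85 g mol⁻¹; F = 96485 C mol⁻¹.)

Q = I·t = 0.3280 A × 83880 s = 27510 C.
n(e⁻) = Q/F = 27510 / 96485 = 0.2851 mol.
Fe²⁺ + 2 e⁻ → Fe, so n(Fe) = n(e⁻)/2 = 0.1426 mol.
m = n·M = 0.1426 × 55.85 = 7.96 g.

7.96 g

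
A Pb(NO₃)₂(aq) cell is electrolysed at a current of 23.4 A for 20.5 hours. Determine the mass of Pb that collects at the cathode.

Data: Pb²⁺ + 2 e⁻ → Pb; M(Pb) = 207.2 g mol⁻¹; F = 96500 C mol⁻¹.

1850 g

Q = I·t = 23.40 A × 73800 s = 1727000 C.
n(e⁻) = Q/F = 1727000 / 96500 = 17.90 mol.
Pb²⁺ + 2 e⁻ → Pb, so n(Pb) = n(e⁻)/2 = 8.948 mol.
m = n·M = 8.948 × 207.2 = 1850 g.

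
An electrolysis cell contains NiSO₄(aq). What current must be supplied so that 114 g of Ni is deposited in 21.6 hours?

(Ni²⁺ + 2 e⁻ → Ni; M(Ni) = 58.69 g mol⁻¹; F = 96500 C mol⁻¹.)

4.82 A

n(Ni) = 114 / 58.69 = 1.942 mol.
n(e⁻) = 2 × 1.942 = 3.885 mol.
Q = n(e⁻)·F = 3.885 × 96500 = 374900 C.
I = Q/t = 374900 / 77760 s = 4.82 A.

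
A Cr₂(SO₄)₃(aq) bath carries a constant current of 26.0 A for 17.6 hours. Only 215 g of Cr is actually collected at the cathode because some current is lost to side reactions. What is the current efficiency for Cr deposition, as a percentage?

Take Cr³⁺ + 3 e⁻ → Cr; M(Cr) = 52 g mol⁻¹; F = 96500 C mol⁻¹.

Q = I·t = 26.00 × 63360 = 1647000 C; n(e⁻) = 1647000/96500 = 17.07 mol.
Theoretical n(Cr) = n(e⁻)/3 = 5.690 mol, i.e. m_theo = 5.690 × 52 = 295.9 g.
Efficiency = m_actual / m_theo = 215 / 295.9 = 72.7 %.

72.7 %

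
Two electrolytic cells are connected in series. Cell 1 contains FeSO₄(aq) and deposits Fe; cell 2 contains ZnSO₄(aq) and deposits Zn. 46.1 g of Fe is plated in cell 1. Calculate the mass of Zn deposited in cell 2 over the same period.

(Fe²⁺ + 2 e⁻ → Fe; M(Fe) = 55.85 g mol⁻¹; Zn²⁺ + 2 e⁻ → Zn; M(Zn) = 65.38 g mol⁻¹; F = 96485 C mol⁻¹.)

n(Fe) = 46.1 / 55.85 = 0.8254 mol.
Since Fe²⁺ + 2 e⁻ → Fe, n(e⁻) passed = 2 × 0.8254 = 1.651 mol.
Cells in series carry the same charge, so the same 1.651 mol of electrons passes through cell 2.
Zn²⁺ + 2 e⁻ → Zn, so n(Zn) = 1.651 / 2 = 0.8254 mol.
m(Zn) = 0.8254 × 65.38 = 54.0 g.

54.0 g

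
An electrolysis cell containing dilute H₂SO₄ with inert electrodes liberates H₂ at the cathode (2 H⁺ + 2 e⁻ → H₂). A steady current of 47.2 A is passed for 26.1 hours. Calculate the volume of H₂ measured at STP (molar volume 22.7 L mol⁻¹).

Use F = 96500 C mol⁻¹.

Q = I·t = 47.20 A × 93960 s = 4435000 C.
n(e⁻) = Q/F = 4435000 / 96500 = 45.96 mol.
2 electrons are transferred per H₂ molecule, so n(H₂) = 45.96 / 2 = 22.98 mol.
V = n × V_m = 22.98 × 22.7 = 522 L.

522 L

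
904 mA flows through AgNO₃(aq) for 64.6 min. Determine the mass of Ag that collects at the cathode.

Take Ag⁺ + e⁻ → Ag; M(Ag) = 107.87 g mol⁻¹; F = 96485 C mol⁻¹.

3.92 g

Q = I·t = 0.9040 A × 3876.0 s = 3504 C.
n(e⁻) = Q/F = 3504 / 96485 = 0.03632 mol.
Ag⁺ + e⁻ → Ag, so n(Ag) = n(e⁻)/1 = 0.03632 mol.
m = n·M = 0.03632 × 107.87 = 3.92 g.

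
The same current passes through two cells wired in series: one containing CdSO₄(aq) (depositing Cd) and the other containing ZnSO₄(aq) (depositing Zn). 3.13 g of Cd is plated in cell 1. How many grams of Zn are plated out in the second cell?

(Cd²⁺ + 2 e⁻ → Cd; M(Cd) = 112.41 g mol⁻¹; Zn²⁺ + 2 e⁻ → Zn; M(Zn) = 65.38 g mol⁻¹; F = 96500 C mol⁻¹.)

1.82 g

n(Cd) = 3.13 / 112.41 = 0.02784 mol.
Since Cd²⁺ + 2 e⁻ → Cd, n(e⁻) passed = 2 × 0.02784 = 0.05569 mol.
Cells in series carry the same charge, so the same 0.05569 mol of electrons passes through cell 2.
Zn²⁺ + 2 e⁻ → Zn, so n(Zn) = 0.05569 / 2 = 0.02784 mol.
m(Zn) = 0.02784 × 65.38 = 1.82 g.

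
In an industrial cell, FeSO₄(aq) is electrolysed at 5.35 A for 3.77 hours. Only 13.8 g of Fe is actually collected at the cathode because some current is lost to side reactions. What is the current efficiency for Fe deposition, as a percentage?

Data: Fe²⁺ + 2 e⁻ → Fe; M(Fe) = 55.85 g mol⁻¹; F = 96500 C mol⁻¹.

65.7 %

Q = I·t = 5.350 × 13572 = 72610 C; n(e⁻) = 72610/96500 = 0.7524 mol.
Theoretical n(Fe) = n(e⁻)/2 = 0.3762 mol, i.e. m_theo = 0.3762 × 55.85 = 21.01 g.
Efficiency = m_actual / m_theo = 13.8 / 21.01 = 65.7 %.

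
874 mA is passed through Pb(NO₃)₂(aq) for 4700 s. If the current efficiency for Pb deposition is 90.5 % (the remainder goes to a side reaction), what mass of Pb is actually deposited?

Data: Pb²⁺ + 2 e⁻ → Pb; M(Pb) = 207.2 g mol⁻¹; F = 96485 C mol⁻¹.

Q = I·t = 0.8740 × 4700.0 = 4108 C.
n(e⁻) = 4108/96485 = 0.04257 mol; theoretically n(Pb) = 0.04257/2 = 0.02129 mol, m_theo = 4.411 g.
At 90.5 % efficiency, m_actual = 0.905 × 4.411 = 3.99 g.

3.99 g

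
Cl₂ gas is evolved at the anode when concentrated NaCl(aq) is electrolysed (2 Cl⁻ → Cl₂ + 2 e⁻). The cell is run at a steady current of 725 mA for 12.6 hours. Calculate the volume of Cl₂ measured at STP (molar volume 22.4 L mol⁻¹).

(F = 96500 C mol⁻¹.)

Q = I·t = 0.7250 A × 45360 s = 32890 C.
n(e⁻) = Q/F = 32890 / 96500 = 0.3408 mol.
2 electrons are transferred per Cl₂ molecule, so n(Cl₂) = 0.3408 / 2 = 0.1704 mol.
V = n × V_m = 0.1704 × 22.4 = 3.82 L.

3.82 L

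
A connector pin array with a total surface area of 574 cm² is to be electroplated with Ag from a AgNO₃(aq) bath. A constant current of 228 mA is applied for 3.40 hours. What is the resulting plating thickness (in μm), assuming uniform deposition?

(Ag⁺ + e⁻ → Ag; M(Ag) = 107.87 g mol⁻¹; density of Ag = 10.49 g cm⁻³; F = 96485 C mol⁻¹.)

5.18 μm

Q = I·t = 0.2280 × 12240 = 2791 C; n(e⁻) = 0.02892 mol.
n(Ag) = n(e⁻)/1 = 0.02892 mol, so m = 0.02892 × 107.87 = 3.120 g.
Volume = m/ρ = 3.120 / 10.49 = 0.2974 cm³.
Thickness = V/A = 0.2974 / 574 = 5.18 × 10⁻⁴ cm = 5.18 μm.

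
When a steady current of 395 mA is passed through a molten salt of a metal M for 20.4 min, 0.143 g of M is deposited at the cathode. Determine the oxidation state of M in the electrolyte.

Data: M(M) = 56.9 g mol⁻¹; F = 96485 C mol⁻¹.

+2

Q = I·t = 0.3950 A × 1224.0 s = 483.5 C, so n(e⁻) = 483.5/96485 = 0.005011 mol.
n(M) deposited = 0.143 / 56.9 = 0.002513 mol.
Electrons per atom = n(e⁻)/n(M) = 0.005011 / 0.002513 = 1.99 ≈ 2, so the ion is M²⁺.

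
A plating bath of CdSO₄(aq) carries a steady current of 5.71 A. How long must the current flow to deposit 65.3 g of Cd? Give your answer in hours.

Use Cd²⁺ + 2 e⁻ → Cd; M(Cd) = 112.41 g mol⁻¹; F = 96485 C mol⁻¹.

5.45 h

n(Cd) = m/M = 65.3 / 112.41 = 0.5809 mol.
Each Cd atom requires 2 electrons, so n(e⁻) = 2 × 0.5809 = 1.162 mol.
Q = n(e⁻)·F = 1.162 × 96485 = 112100 C.
t = Q/I = 112100 / 5.710 A = 19630 s = 5.45 h.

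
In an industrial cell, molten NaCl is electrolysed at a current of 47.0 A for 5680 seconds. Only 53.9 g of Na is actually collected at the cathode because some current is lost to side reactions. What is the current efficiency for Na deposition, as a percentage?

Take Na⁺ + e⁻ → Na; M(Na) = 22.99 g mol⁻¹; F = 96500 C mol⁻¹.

84.7 %

Q = I·t = 47.00 × 5680.0 = 267000 C; n(e⁻) = 267000/96500 = 2.766 mol.
Theoretical n(Na) = n(e⁻)/1 = 2.766 mol, i.e. m_theo = 2.766 × 22.99 = 63.60 g.
Efficiency = m_actual / m_theo = 53.9 / 63.60 = 84.7 %.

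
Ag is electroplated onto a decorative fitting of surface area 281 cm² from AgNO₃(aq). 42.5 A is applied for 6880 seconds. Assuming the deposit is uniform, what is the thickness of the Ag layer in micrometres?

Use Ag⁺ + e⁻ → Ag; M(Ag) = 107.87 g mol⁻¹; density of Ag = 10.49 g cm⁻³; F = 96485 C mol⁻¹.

1110 μm

Q = I·t = 42.50 × 6880.0 = 292400 C; n(e⁻) = 3.031 mol.
n(Ag) = n(e⁻)/1 = 3.031 mol, so m = 3.031 × 107.87 = 326.9 g.
Volume = m/ρ = 326.9 / 10.49 = 31.16 cm³.
Thickness = V/A = 31.16 / 281 = 0.111 cm = 1110 μm.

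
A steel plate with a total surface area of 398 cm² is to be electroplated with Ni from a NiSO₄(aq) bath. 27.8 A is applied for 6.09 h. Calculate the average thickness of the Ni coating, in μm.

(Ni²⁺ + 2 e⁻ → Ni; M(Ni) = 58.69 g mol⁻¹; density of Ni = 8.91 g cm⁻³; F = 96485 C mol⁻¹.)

Q = I·t = 27.80 × 21924 = 609500 C; n(e⁻) = 6.317 mol.
n(Ni) = n(e⁻)/2 = 3.158 mol, so m = 3.158 × 58.69 = 185.4 g.
Volume = m/ρ = 185.4 / 8.91 = 20.80 cm³.
Thickness = V/A = 20.80 / 398 = 0.0523 cm = 523 μm.

523 μm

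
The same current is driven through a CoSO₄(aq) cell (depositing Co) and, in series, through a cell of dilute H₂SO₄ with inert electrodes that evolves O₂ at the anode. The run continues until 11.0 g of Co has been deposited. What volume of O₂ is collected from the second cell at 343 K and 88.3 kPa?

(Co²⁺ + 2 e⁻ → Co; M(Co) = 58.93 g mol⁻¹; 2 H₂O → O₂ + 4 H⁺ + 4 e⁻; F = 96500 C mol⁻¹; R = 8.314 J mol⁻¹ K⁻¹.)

n(Co) = 11.0 / 58.93 = 0.1867 mol, so n(e⁻) = 2 × 0.1867 = 0.3733 mol.
The cells are in series, so the same 0.3733 mol of electrons passes through the second cell.
2 H₂O → O₂ + 4 H⁺ + 4 e⁻ — 4 mol e⁻ per mol O₂, so n(O₂) = 0.3733/4 = 0.09333 mol.
V = nRT/P = (0.09333 × 8.314 × 343) / (88.3 × 10³) = 0.00301 m³ = 3.01 L.

3.01 L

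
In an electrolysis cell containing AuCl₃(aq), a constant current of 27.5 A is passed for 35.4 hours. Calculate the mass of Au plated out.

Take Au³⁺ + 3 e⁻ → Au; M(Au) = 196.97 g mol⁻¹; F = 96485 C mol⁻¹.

2380 g

Q = I·t = 27.50 A × 127440 s = 3505000 C.
n(e⁻) = Q/F = 3505000 / 96485 = 36.32 mol.
Au³⁺ + 3 e⁻ → Au, so n(Au) = n(e⁻)/3 = 12.11 mol.
m = n·M = 12.11 × 196.97 = 2380 g.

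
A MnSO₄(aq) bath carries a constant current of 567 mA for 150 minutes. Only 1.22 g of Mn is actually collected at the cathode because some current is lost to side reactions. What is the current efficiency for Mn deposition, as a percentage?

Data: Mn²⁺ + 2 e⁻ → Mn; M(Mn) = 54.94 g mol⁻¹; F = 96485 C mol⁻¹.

84.0 %

Q = I·t = 0.5670 × 9000.0 = 5103 C; n(e⁻) = 5103/96485 = 0.05289 mol.
Theoretical n(Mn) = n(e⁻)/2 = 0.02644 mol, i.e. m_theo = 0.02644 × 54.94 = 1.453 g.
Efficiency = m_actual / m_theo = 1.22 / 1.453 = 84.0 %.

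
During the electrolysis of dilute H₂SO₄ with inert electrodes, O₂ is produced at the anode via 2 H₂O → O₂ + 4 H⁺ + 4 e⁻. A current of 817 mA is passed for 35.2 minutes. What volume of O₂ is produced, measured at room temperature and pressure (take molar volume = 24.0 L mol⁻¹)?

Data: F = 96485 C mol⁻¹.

0.107 L

Q = I·t = 0.8170 A × 2112.0 s = 1726 C.
n(e⁻) = Q/F = 1726 / 96485 = 0.01788 mol.
4 electrons are transferred per O₂ molecule, so n(O₂) = 0.01788 / 4 = 0.004471 mol.
V = n × V_m = 0.004471 × 24.0 = 0.107 L.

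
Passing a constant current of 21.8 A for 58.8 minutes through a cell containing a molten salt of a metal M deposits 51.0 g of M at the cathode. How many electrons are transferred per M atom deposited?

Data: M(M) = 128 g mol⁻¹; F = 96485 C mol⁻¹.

Q = I·t = 21.80 A × 3528.0 s = 76910 C, so n(e⁻) = 76910/96485 = 0.7971 mol.
n(M) deposited = 51.0 / 128 = 0.3984 mol.
Electrons per atom = n(e⁻)/n(M) = 0.7971 / 0.3984 = 2.00 ≈ 2, so the ion is M²⁺.

2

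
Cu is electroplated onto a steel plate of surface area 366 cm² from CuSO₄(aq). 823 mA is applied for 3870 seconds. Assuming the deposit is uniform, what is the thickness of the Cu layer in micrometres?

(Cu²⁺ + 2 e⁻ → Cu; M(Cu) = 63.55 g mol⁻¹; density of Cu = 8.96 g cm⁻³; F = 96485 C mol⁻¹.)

Q = I·t = 0.8230 × 3870.0 = 3185 C; n(e⁻) = 0.03301 mol.
n(Cu) = n(e⁻)/2 = 0.01651 mol, so m = 0.01651 × 63.55 = 1.049 g.
Volume = m/ρ = 1.049 / 8.96 = 0.1171 cm³.
Thickness = V/A = 0.1171 / 366 = 3.20 × 10⁻⁴ cm = 3.20 μm.

3.20 μm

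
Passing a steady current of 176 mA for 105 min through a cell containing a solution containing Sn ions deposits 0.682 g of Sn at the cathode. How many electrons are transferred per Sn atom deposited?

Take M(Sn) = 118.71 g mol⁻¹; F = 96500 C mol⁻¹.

2

Q = I·t = 0.1760 A × 6300.0 s = 1109 C, so n(e⁻) = 1109/96500 = 0.01149 mol.
n(Sn) deposited = 0.682 / 118.71 = 0.005745 mol.
Electrons per atom = n(e⁻)/n(Sn) = 0.01149 / 0.005745 = 2.00 ≈ 2, so the ion is Sn²⁺.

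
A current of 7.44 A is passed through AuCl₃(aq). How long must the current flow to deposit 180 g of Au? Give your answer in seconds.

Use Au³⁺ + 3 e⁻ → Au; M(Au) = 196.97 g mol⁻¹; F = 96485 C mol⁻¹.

35600 s

n(Au) = m/M = 180 / 196.97 = 0.9138 mol.
Each Au atom requires 3 electrons, so n(e⁻) = 3 × 0.9138 = 2.742 mol.
Q = n(e⁻)·F = 2.742 × 96485 = 264500 C.
t = Q/I = 264500 / 7.440 A = 35550 s.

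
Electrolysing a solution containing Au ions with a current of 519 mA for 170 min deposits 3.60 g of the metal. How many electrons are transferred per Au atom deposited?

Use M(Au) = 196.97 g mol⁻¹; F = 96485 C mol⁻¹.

3

Q = I·t = 0.5190 A × 10200 s = 5294 C, so n(e⁻) = 5294/96485 = 0.05487 mol.
n(Au) deposited = 3.60 / 196.97 = 0.01828 mol.
Electrons per atom = n(e⁻)/n(Au) = 0.05487 / 0.01828 = 3.00 ≈ 3, so the ion is Au³⁺.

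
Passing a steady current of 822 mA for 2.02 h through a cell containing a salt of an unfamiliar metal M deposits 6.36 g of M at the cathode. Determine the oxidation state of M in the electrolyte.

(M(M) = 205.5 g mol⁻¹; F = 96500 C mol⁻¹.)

Q = I·t = 0.8220 A × 7272.0 s = 5978 C, so n(e⁻) = 5978/96500 = 0.06194 mol.
n(M) deposited = 6.36 / 205.5 = 0.03095 mol.
Electrons per atom = n(e⁻)/n(M) = 0.06194 / 0.03095 = 2.00 ≈ 2, so the ion is M²⁺.

+2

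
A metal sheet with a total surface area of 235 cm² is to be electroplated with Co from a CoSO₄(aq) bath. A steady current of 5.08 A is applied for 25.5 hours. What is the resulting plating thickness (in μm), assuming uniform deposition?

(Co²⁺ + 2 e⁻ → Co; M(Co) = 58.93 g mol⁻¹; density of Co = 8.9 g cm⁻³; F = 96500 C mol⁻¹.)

Q = I·t = 5.080 × 91800 = 466300 C; n(e⁻) = 4.833 mol.
n(Co) = n(e⁻)/2 = 2.416 mol, so m = 2.416 × 58.93 = 142.4 g.
Volume = m/ρ = 142.4 / 8.9 = 16.00 cm³.
Thickness = V/A = 16.00 / 235 = 0.0681 cm = 681 μm.

681 μm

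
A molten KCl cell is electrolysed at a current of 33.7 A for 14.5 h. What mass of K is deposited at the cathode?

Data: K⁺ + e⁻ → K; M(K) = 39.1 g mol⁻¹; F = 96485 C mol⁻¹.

713 g

Q = I·t = 33.70 A × 52200 s = 1759000 C.
n(e⁻) = Q/F = 1759000 / 96485 = 18.23 mol.
K⁺ + e⁻ → K, so n(K) = n(e⁻)/1 = 18.23 mol.
m = n·M = 18.23 × 39.1 = 713 g.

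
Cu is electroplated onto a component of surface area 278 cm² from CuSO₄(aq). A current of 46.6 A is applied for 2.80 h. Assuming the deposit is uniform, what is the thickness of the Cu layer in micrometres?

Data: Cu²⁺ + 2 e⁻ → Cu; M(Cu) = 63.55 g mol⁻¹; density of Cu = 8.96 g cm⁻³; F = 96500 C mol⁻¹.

Q = I·t = 46.60 × 10080 = 469700 C; n(e⁻) = 4.868 mol.
n(Cu) = n(e⁻)/2 = 2.434 mol, so m = 2.434 × 63.55 = 154.7 g.
Volume = m/ρ = 154.7 / 8.96 = 17.26 cm³.
Thickness = V/A = 17.26 / 278 = 0.0621 cm = 621 μm.

621 μm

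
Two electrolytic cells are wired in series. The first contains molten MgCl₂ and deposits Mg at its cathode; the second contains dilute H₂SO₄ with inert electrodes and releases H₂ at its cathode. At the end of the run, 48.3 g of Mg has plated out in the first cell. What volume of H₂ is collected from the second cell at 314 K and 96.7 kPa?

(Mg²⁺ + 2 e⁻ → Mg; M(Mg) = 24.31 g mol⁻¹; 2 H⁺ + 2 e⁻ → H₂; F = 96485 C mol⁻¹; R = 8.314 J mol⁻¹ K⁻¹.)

53.6 L

n(Mg) = 48.3 / 24.31 = 1.987 mol, so n(e⁻) = 2 × 1.987 = 3.974 mol.
The cells are in series, so the same 3.974 mol of electrons passes through the second cell.
2 H⁺ + 2 e⁻ → H₂ — 2 mol e⁻ per mol H₂, so n(H₂) = 3.974/2 = 1.987 mol.
V = nRT/P = (1.987 × 8.314 × 314) / (96.7 × 10³) = 0.0536 m³ = 53.6 L.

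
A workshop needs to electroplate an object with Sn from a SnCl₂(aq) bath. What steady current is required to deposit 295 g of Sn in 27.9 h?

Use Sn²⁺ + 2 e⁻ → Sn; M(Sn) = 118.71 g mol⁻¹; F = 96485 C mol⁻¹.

4.77 A

n(Sn) = 295 / 118.71 = 2.485 mol.
n(e⁻) = 2 × 2.485 = 4.970 mol.
Q = n(e⁻)·F = 4.970 × 96485 = 479500 C.
I = Q/t = 479500 / 100440 s = 4.77 A.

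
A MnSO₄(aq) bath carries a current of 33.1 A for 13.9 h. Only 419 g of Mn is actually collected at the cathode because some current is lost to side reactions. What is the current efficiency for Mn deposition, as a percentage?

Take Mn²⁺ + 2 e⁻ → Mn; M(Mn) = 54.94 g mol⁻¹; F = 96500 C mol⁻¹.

Q = I·t = 33.10 × 50040 = 1656000 C; n(e⁻) = 1656000/96500 = 17.16 mol.
Theoretical n(Mn) = n(e⁻)/2 = 8.582 mol, i.e. m_theo = 8.582 × 54.94 = 471.5 g.
Efficiency = m_actual / m_theo = 419 / 471.5 = 88.9 %.

88.9 %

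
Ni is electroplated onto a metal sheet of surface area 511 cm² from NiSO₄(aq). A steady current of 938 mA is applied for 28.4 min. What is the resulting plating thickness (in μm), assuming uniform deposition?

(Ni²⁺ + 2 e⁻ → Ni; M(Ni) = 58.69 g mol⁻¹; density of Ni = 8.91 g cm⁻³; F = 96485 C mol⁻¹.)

1.07 μm

Q = I·t = 0.9380 × 1704.0 = 1598 C; n(e⁻) = 0.01657 mol.
n(Ni) = n(e⁻)/2 = 0.008283 mol, so m = 0.008283 × 58.69 = 0.4861 g.
Volume = m/ρ = 0.4861 / 8.91 = 0.05456 cm³.
Thickness = V/A = 0.05456 / 511 = 1.07 × 10⁻⁴ cm = 1.07 μm.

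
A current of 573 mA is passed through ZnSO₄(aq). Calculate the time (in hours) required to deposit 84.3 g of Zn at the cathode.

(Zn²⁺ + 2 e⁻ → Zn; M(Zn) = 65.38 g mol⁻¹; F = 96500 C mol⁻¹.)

121 h

n(Zn) = m/M = 84.3 / 65.38 = 1.289 mol.
Each Zn atom requires 2 electrons, so n(e⁻) = 2 × 1.289 = 2.579 mol.
Q = n(e⁻)·F = 2.579 × 96500 = 248900 C.
t = Q/I = 248900 / 0.5730 A = 434300 s = 121 h.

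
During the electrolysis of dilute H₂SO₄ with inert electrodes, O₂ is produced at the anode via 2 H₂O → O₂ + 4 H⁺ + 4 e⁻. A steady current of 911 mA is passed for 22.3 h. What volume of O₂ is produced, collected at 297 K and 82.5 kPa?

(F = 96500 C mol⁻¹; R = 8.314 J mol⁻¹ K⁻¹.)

5.67 L

Q = I·t = 0.9110 A × 80280 s = 73140 C.
n(e⁻) = Q/F = 73140 / 96500 = 0.7579 mol.
4 electrons are transferred per O₂ molecule, so n(O₂) = 0.7579 / 4 = 0.1895 mol.
V = nRT/P = (0.1895 × 8.314 × 297) / (82.5 × 10³ Pa) = 0.00567 m³ = 5.67 L.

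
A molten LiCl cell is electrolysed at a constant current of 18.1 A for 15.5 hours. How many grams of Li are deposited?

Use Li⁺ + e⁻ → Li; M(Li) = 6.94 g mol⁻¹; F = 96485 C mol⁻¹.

Q = I·t = 18.10 A × 55800 s = 1010000 C.
n(e⁻) = Q/F = 1010000 / 96485 = 10.47 mol.
Li⁺ + e⁻ → Li, so n(Li) = n(e⁻)/1 = 10.47 mol.
m = n·M = 10.47 × 6.94 = 72.6 g.

72.6 g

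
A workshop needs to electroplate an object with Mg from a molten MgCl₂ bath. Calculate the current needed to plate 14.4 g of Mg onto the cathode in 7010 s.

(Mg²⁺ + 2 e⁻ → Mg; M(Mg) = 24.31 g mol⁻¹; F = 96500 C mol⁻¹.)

16.3 A

n(Mg) = 14.4 / 24.31 = 0.5923 mol.
n(e⁻) = 2 × 0.5923 = 1.185 mol.
Q = n(e⁻)·F = 1.185 × 96500 = 114300 C.
I = Q/t = 114300 / 7010.0 s = 16.3 A.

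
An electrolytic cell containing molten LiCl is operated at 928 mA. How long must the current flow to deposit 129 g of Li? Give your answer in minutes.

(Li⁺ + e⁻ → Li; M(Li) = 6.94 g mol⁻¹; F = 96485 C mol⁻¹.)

n(Li) = m/M = 129 / 6.94 = 18.59 mol.
Each Li atom requires 1 electron, so n(e⁻) = 1 × 18.59 = 18.59 mol.
Q = n(e⁻)·F = 18.59 × 96485 = 1793000 C.
t = Q/I = 1793000 / 0.9280 A = 1933000 s = 32200 min.

32200 min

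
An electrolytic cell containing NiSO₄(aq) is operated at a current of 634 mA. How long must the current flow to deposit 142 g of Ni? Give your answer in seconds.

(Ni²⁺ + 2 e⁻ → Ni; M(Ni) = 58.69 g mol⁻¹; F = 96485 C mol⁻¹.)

7.36 × 10⁵ s

n(Ni) = m/M = 142 / 58.69 = 2.419 mol.
Each Ni atom requires 2 electrons, so n(e⁻) = 2 × 2.419 = 4.839 mol.
Q = n(e⁻)·F = 4.839 × 96485 = 466900 C.
t = Q/I = 466900 / 0.6340 A = 736400 s.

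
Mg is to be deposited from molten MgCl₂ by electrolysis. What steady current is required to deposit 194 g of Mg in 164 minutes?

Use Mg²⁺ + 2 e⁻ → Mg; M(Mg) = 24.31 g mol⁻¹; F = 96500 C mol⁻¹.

n(Mg) = 194 / 24.31 = 7.980 mol.
n(e⁻) = 2 × 7.980 = 15.96 mol.
Q = n(e⁻)·F = 15.96 × 96500 = 1540000 C.
I = Q/t = 1540000 / 9840.0 s = 157 A.

157 A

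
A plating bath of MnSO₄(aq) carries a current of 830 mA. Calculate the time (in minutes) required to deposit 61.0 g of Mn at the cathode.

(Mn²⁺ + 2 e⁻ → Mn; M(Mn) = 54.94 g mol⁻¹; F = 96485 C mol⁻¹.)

n(Mn) = m/M = 61.0 / 54.94 = 1.110 mol.
Each Mn atom requires 2 electrons, so n(e⁻) = 2 × 1.110 = 2.221 mol.
Q = n(e⁻)·F = 2.221 × 96485 = 214300 C.
t = Q/I = 214300 / 0.8300 A = 258100 s = 4300 min.

4300 min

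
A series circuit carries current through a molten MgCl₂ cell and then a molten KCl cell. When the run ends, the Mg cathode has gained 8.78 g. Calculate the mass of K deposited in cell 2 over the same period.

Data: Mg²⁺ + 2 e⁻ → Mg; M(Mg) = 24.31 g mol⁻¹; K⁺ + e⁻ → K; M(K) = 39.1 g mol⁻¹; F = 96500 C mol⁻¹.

28.2 g

n(Mg) = 8.78 / 24.31 = 0.3612 mol.
Since Mg²⁺ + 2 e⁻ → Mg, n(e⁻) passed = 2 × 0.3612 = 0.7223 mol.
Cells in series carry the same charge, so the same 0.7223 mol of electrons passes through cell 2.
K⁺ + e⁻ → K, so n(K) = 0.7223 / 1 = 0.7223 mol.
m(K) = 0.7223 × 39.1 = 28.2 g.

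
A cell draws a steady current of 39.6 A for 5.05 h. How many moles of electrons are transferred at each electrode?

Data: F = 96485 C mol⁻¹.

Q = I·t = 39.60 A × 18180 s = 719900 C.
n(e⁻) = Q/F = 719900 / 96485 = 7.46 mol.

7.46 mol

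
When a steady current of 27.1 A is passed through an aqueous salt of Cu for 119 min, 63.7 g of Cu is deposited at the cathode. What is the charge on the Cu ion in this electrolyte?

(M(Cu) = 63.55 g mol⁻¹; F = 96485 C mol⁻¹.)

Q = I·t = 27.10 A × 7140.0 s = 193500 C, so n(e⁻) = 193500/96485 = 2.005 mol.
n(Cu) deposited = 63.7 / 63.55 = 1.002 mol.
Electrons per atom = n(e⁻)/n(Cu) = 2.005 / 1.002 = 2.00 ≈ 2, so the ion is Cu²⁺.

+2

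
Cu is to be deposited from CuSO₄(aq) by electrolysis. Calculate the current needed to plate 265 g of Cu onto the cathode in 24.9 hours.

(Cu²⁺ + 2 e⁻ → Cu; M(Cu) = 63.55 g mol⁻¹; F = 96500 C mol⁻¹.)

8.98 A

n(Cu) = 265 / 63.55 = 4.170 mol.
n(e⁻) = 2 × 4.170 = 8.340 mol.
Q = n(e⁻)·F = 8.340 × 96500 = 804800 C.
I = Q/t = 804800 / 89640 s = 8.98 A.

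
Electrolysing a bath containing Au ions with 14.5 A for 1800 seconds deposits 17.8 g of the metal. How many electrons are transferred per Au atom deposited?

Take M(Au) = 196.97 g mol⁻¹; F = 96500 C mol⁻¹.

Q = I·t = 14.50 A × 1800.0 s = 26100 C, so n(e⁻) = 26100/96500 = 0.2705 mol.
n(Au) deposited = 17.8 / 196.97 = 0.09037 mol.
Electrons per atom = n(e⁻)/n(Au) = 0.2705 / 0.09037 = 2.99 ≈ 3, so the ion is Au³⁺.

3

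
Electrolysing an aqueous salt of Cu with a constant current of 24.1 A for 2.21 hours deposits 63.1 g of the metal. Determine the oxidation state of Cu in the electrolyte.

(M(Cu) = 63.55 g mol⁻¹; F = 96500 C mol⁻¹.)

+2

Q = I·t = 24.10 A × 7956.0 s = 191700 C, so n(e⁻) = 191700/96500 = 1.987 mol.
n(Cu) deposited = 63.1 / 63.55 = 0.9929 mol.
Electrons per atom = n(e⁻)/n(Cu) = 1.987 / 0.9929 = 2.00 ≈ 2, so the ion is Cu²⁺.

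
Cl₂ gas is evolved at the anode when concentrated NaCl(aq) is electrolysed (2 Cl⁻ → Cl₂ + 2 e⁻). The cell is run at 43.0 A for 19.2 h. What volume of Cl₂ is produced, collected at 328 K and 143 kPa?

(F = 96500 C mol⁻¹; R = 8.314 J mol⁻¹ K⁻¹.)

294 L

Q = I·t = 43.00 A × 69120 s = 2972000 C.
n(e⁻) = Q/F = 2972000 / 96500 = 30.80 mol.
2 electrons are transferred per Cl₂ molecule, so n(Cl₂) = 30.80 / 2 = 15.40 mol.
V = nRT/P = (15.40 × 8.314 × 328) / (143 × 10³ Pa) = 0.294 m³ = 294 L.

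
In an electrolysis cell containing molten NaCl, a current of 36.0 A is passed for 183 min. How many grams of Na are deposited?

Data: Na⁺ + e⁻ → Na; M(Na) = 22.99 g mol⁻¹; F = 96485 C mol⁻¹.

94.2 g

Q = I·t = 36.00 A × 10980 s = 395300 C.
n(e⁻) = Q/F = 395300 / 96485 = 4.097 mol.
Na⁺ + e⁻ → Na, so n(Na) = n(e⁻)/1 = 4.097 mol.
m = n·M = 4.097 × 22.99 = 94.2 g.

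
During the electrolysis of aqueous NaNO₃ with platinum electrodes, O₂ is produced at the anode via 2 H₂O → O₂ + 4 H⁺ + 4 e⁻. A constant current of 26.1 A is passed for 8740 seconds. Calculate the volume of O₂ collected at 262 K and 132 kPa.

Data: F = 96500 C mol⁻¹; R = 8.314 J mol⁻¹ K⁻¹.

Q = I·t = 26.10 A × 8740.0 s = 228100 C.
n(e⁻) = Q/F = 228100 / 96500 = 2.364 mol.
4 electrons are transferred per O₂ molecule, so n(O₂) = 2.364 / 4 = 0.5910 mol.
V = nRT/P = (0.5910 × 8.314 × 262) / (132 × 10³ Pa) = 0.00975 m³ = 9.75 L.

9.75 L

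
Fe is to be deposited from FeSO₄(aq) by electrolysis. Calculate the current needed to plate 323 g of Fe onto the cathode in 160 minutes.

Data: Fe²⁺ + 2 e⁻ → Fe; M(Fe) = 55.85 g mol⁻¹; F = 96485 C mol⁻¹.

116 A

n(Fe) = 323 / 55.85 = 5.783 mol.
n(e⁻) = 2 × 5.783 = 11.57 mol.
Q = n(e⁻)·F = 11.57 × 96485 = 1116000 C.
I = Q/t = 1116000 / 9600.0 s = 116 A.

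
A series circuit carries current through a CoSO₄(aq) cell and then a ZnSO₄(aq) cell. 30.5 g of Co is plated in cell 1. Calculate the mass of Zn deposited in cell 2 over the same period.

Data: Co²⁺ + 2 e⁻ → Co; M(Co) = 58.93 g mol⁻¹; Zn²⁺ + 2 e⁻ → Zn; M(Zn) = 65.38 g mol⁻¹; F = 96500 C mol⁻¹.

n(Co) = 30.5 / 58.93 = 0.5176 mol.
Since Co²⁺ + 2 e⁻ → Co, n(e⁻) passed = 2 × 0.5176 = 1.035 mol.
Cells in series carry the same charge, so the same 1.035 mol of electrons passes through cell 2.
Zn²⁺ + 2 e⁻ → Zn, so n(Zn) = 1.035 / 2 = 0.5176 mol.
m(Zn) = 0.5176 × 65.38 = 33.8 g.

33.8 g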